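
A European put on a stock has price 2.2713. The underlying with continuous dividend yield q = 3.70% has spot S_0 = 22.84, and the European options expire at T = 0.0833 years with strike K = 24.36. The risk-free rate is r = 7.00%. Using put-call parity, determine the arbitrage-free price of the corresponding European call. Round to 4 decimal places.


Answer: Call price = 0.8226

Derivation:
Put-call parity: C - P = S_0 * exp(-qT) - K * exp(-rT).
S_0 * exp(-qT) = 22.8400 * 0.99692264 = 22.76971321
K * exp(-rT) = 24.3600 * 0.99418597 = 24.21837016
C = P + S*exp(-qT) - K*exp(-rT)
C = 2.2713 + 22.76971321 - 24.21837016 = 0.8226


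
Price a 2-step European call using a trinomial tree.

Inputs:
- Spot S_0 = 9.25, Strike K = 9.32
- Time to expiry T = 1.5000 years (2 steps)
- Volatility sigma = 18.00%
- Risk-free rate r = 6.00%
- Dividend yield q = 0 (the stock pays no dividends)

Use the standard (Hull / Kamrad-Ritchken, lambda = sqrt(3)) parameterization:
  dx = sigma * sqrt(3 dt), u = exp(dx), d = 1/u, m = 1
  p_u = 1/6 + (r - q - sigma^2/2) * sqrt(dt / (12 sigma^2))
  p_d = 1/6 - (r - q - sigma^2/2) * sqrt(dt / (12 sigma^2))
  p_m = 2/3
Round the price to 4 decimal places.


dt = T/N = 0.750000; dx = sigma*sqrt(3*dt) = 0.270000
u = exp(dx) = 1.309964; d = 1/u = 0.763379
p_u = 0.227500, p_m = 0.666667, p_d = 0.105833
Discount per step: exp(-r*dt) = 0.955997
Stock lattice S(k, j) with j the centered position index:
  k=0: S(0,+0) = 9.2500
  k=1: S(1,-1) = 7.0613; S(1,+0) = 9.2500; S(1,+1) = 12.1172
  k=2: S(2,-2) = 5.3904; S(2,-1) = 7.0613; S(2,+0) = 9.2500; S(2,+1) = 12.1172; S(2,+2) = 15.8731
Terminal payoffs V(N, j) = max(S_T - K, 0):
  V(2,-2) = 0.000000; V(2,-1) = 0.000000; V(2,+0) = 0.000000; V(2,+1) = 2.797171; V(2,+2) = 6.553063
Backward induction: V(k, j) = exp(-r*dt) * [p_u * V(k+1, j+1) + p_m * V(k+1, j) + p_d * V(k+1, j-1)]
  V(1,-1) = exp(-r*dt) * [p_u*0.000000 + p_m*0.000000 + p_d*0.000000] = 0.000000
  V(1,+0) = exp(-r*dt) * [p_u*2.797171 + p_m*0.000000 + p_d*0.000000] = 0.608355
  V(1,+1) = exp(-r*dt) * [p_u*6.553063 + p_m*2.797171 + p_d*0.000000] = 3.207948
  V(0,+0) = exp(-r*dt) * [p_u*3.207948 + p_m*0.608355 + p_d*0.000000] = 1.085419

Answer: Price = V(0,0) = 1.0854


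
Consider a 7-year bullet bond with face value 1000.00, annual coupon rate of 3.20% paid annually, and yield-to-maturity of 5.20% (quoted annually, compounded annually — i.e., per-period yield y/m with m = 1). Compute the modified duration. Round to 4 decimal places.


Coupon per period c = face * coupon_rate / m = 32.000000
Periods per year m = 1; per-period yield y/m = 0.052000
Number of cashflows N = 7
Cashflows (t years, CF_t, discount factor 1/(1+y/m)^(m*t), PV):
  t = 1.0000: CF_t = 32.000000, DF = 0.950570, PV = 30.418251
  t = 2.0000: CF_t = 32.000000, DF = 0.903584, PV = 28.914687
  t = 3.0000: CF_t = 32.000000, DF = 0.858920, PV = 27.485444
  t = 4.0000: CF_t = 32.000000, DF = 0.816464, PV = 26.126848
  t = 5.0000: CF_t = 32.000000, DF = 0.776106, PV = 24.835407
  t = 6.0000: CF_t = 32.000000, DF = 0.737744, PV = 23.607801
  t = 7.0000: CF_t = 1032.000000, DF = 0.701277, PV = 723.718240
Price P = sum_t PV_t = 885.106679
First compute Macaulay numerator sum_t t * PV_t:
  t * PV_t at t = 1.0000: 30.418251
  t * PV_t at t = 2.0000: 57.829374
  t * PV_t at t = 3.0000: 82.456332
  t * PV_t at t = 4.0000: 104.507392
  t * PV_t at t = 5.0000: 124.177034
  t * PV_t at t = 6.0000: 141.646807
  t * PV_t at t = 7.0000: 5066.027682
Macaulay duration D = 5607.062874 / 885.106679 = 6.334901
Modified duration = D / (1 + y/m) = 6.334901 / (1 + 0.052000) = 6.021769

Answer: Modified duration = 6.0218


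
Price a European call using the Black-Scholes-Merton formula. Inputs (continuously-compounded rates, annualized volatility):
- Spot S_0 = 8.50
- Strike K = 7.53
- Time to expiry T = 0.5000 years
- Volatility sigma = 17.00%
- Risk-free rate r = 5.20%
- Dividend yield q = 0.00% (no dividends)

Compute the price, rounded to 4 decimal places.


Answer: Price = 1.2139

Derivation:
d1 = (ln(S/K) + (r - q + 0.5*sigma^2) * T) / (sigma * sqrt(T)) = 1.28440641
d2 = d1 - sigma * sqrt(T) = 1.16419825
exp(-rT) = 0.97433509; exp(-qT) = 1.00000000
C = S_0 * exp(-qT) * N(d1) - K * exp(-rT) * N(d2)
N(d1) = 0.90050010; N(d2) = 0.87782816
C = 8.5000 * 1.00000000 * 0.90050010 - 7.5300 * 0.97433509 * 0.87782816 = 1.2139


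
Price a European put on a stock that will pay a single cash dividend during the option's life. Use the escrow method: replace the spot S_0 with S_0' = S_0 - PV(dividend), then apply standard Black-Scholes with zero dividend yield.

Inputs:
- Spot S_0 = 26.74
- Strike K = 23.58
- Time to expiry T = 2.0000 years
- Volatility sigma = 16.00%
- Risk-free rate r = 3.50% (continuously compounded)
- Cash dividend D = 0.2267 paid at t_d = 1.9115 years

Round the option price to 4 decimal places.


PV(D) = D * exp(-r * t_d) = 0.2267 * 0.93528639 = 0.21202942
S_0' = S_0 - PV(D) = 26.7400 - 0.21202942 = 26.52797058
d1 = (ln(S_0'/K) + (r + sigma^2/2)*T) / (sigma*sqrt(T)) = 0.94310709
d2 = d1 - sigma*sqrt(T) = 0.71683292
exp(-rT) = 0.93239382
N(-d1) = 0.17281306; N(-d2) = 0.23673860
P = K * exp(-rT) * N(-d2) - S_0' * N(-d1) = 23.5800 * 0.93239382 * 0.23673860 - 26.52797058 * 0.17281306 = 0.6205

Answer: Price = 0.6205


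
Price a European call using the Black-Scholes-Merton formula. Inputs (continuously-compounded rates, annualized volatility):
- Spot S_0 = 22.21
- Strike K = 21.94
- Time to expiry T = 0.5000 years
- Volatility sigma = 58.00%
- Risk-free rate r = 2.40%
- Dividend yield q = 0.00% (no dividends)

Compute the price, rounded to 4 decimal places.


Answer: Price = 3.8374

Derivation:
d1 = (ln(S/K) + (r - q + 0.5*sigma^2) * T) / (sigma * sqrt(T)) = 0.26414384
d2 = d1 - sigma * sqrt(T) = -0.14597809
exp(-rT) = 0.98807171; exp(-qT) = 1.00000000
C = S_0 * exp(-qT) * N(d1) - K * exp(-rT) * N(d2)
N(d1) = 0.60416546; N(d2) = 0.44196934
C = 22.2100 * 1.00000000 * 0.60416546 - 21.9400 * 0.98807171 * 0.44196934 = 3.8374


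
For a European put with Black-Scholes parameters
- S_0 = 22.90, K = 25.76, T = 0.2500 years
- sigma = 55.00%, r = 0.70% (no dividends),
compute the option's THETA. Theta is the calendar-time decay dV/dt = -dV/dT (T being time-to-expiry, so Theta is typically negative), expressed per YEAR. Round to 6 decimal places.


Answer: Theta = -4.697803

Derivation:
d1 = -0.2840854206; d2 = -0.5590854206
phi(d1) = 0.3831645313; exp(-qT) = 1.0000000000; exp(-rT) = 0.9982515304
Theta = -S*exp(-qT)*phi(d1)*sigma/(2*sqrt(T)) + r*K*exp(-rT)*N(-d2) - q*S*exp(-qT)*N(-d1)
N(-d1) = 0.6118275402; N(-d2) = 0.7119482879; sqrt(T) = 0.5000000000
Term 1 = -22.9000 * 1.0000000000 * 0.3831645313 * 0.5500 / (2 * 0.5000000000) = -4.8259572717
Term 2 = 0.0070 * 25.7600 * 0.9982515304 * 0.7119482879 = 0.1281540493
Term 3 = 0 (no dividend yield, q = 0)
Theta = -4.8259572717 + (0.1281540493) + (0.0000000000) = -4.697803


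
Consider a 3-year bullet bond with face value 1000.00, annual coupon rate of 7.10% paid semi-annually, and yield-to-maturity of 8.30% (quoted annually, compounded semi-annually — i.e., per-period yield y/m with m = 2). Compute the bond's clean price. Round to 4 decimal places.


Coupon per period c = face * coupon_rate / m = 35.500000
Periods per year m = 2; per-period yield y/m = 0.041500
Number of cashflows N = 6
Cashflows (t years, CF_t, discount factor 1/(1+y/m)^(m*t), PV):
  t = 0.5000: CF_t = 35.500000, DF = 0.960154, PV = 34.085454
  t = 1.0000: CF_t = 35.500000, DF = 0.921895, PV = 32.727272
  t = 1.5000: CF_t = 35.500000, DF = 0.885161, PV = 31.423209
  t = 2.0000: CF_t = 35.500000, DF = 0.849890, PV = 30.171108
  t = 2.5000: CF_t = 35.500000, DF = 0.816025, PV = 28.968898
  t = 3.0000: CF_t = 1035.500000, DF = 0.783510, PV = 811.324251
Price P = sum_t PV_t = 968.700192

Answer: Price = 968.7002


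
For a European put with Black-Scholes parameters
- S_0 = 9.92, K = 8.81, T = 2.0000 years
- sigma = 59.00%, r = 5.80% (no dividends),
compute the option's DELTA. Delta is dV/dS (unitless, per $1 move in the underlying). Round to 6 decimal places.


d1 = 0.6984363114; d2 = -0.1359496904
phi(d1) = 0.3125955259; exp(-qT) = 1.0000000000; exp(-rT) = 0.8904752233
N(-d1) = 0.2424521873
Delta = -exp(-qT) * N(-d1) = -1.0000000000 * 0.2424521873 = -0.242452

Answer: Delta = -0.242452


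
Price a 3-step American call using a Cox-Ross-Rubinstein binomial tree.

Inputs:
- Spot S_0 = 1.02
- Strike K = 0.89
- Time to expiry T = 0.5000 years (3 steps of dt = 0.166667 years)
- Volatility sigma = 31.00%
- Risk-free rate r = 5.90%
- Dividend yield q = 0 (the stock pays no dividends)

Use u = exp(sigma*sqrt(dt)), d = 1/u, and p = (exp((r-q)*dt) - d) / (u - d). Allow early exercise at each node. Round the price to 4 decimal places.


dt = T/N = 0.166667
u = exp(sigma*sqrt(dt)) = 1.134914; d = 1/u = 0.881124
p = (exp((r-q)*dt) - d) / (u - d) = 0.507340
Discount per step: exp(-r*dt) = 0.990215
Stock lattice S(k, i) with i counting down-moves:
  k=0: S(0,0) = 1.0200
  k=1: S(1,0) = 1.1576; S(1,1) = 0.8987
  k=2: S(2,0) = 1.3138; S(2,1) = 1.0200; S(2,2) = 0.7919
  k=3: S(3,0) = 1.4910; S(3,1) = 1.1576; S(3,2) = 0.8987; S(3,3) = 0.6978
Terminal payoffs V(N, i) = max(S_T - K, 0):
  V(3,0) = 0.601040; V(3,1) = 0.267612; V(3,2) = 0.008746; V(3,3) = 0.000000
Backward induction: V(k, i) = exp(-r*dt) * [p * V(k+1, i) + (1-p) * V(k+1, i+1)]; then take max(V_cont, immediate exercise) for American.
  V(2,0) = exp(-r*dt) * [p*0.601040 + (1-p)*0.267612] = 0.432499; exercise = 0.423791; V(2,0) = max -> 0.432499
  V(2,1) = exp(-r*dt) * [p*0.267612 + (1-p)*0.008746] = 0.138709; exercise = 0.130000; V(2,1) = max -> 0.138709
  V(2,2) = exp(-r*dt) * [p*0.008746 + (1-p)*0.000000] = 0.004394; exercise = 0.000000; V(2,2) = max -> 0.004394
  V(1,0) = exp(-r*dt) * [p*0.432499 + (1-p)*0.138709] = 0.284945; exercise = 0.267612; V(1,0) = max -> 0.284945
  V(1,1) = exp(-r*dt) * [p*0.138709 + (1-p)*0.004394] = 0.071827; exercise = 0.008746; V(1,1) = max -> 0.071827
  V(0,0) = exp(-r*dt) * [p*0.284945 + (1-p)*0.071827] = 0.178190; exercise = 0.130000; V(0,0) = max -> 0.178190

Answer: Price = V(0,0) = 0.1782


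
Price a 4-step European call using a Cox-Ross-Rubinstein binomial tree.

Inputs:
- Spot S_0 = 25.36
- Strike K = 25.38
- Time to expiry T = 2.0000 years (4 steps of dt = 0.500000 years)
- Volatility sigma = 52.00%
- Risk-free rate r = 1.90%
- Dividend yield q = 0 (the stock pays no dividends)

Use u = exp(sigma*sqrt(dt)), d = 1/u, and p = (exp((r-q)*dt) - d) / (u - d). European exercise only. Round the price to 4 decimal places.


Answer: Price = V(0,0) = 7.1896

Derivation:
dt = T/N = 0.500000
u = exp(sigma*sqrt(dt)) = 1.444402; d = 1/u = 0.692328
p = (exp((r-q)*dt) - d) / (u - d) = 0.421790
Discount per step: exp(-r*dt) = 0.990545
Stock lattice S(k, i) with i counting down-moves:
  k=0: S(0,0) = 25.3600
  k=1: S(1,0) = 36.6300; S(1,1) = 17.5574
  k=2: S(2,0) = 52.9085; S(2,1) = 25.3600; S(2,2) = 12.1555
  k=3: S(3,0) = 76.4212; S(3,1) = 36.6300; S(3,2) = 17.5574; S(3,3) = 8.4156
  k=4: S(4,0) = 110.3829; S(4,1) = 52.9085; S(4,2) = 25.3600; S(4,3) = 12.1555; S(4,4) = 5.8264
Terminal payoffs V(N, i) = max(S_T - K, 0):
  V(4,0) = 85.002900; V(4,1) = 27.528509; V(4,2) = 0.000000; V(4,3) = 0.000000; V(4,4) = 0.000000
Backward induction: V(k, i) = exp(-r*dt) * [p * V(k+1, i) + (1-p) * V(k+1, i+1)].
  V(3,0) = exp(-r*dt) * [p*85.002900 + (1-p)*27.528509] = 51.281135
  V(3,1) = exp(-r*dt) * [p*27.528509 + (1-p)*0.000000] = 11.501463
  V(3,2) = exp(-r*dt) * [p*0.000000 + (1-p)*0.000000] = 0.000000
  V(3,3) = exp(-r*dt) * [p*0.000000 + (1-p)*0.000000] = 0.000000
  V(2,0) = exp(-r*dt) * [p*51.281135 + (1-p)*11.501463] = 28.012738
  V(2,1) = exp(-r*dt) * [p*11.501463 + (1-p)*0.000000] = 4.805333
  V(2,2) = exp(-r*dt) * [p*0.000000 + (1-p)*0.000000] = 0.000000
  V(1,0) = exp(-r*dt) * [p*28.012738 + (1-p)*4.805333] = 14.455995
  V(1,1) = exp(-r*dt) * [p*4.805333 + (1-p)*0.000000] = 2.007677
  V(0,0) = exp(-r*dt) * [p*14.455995 + (1-p)*2.007677] = 7.189625


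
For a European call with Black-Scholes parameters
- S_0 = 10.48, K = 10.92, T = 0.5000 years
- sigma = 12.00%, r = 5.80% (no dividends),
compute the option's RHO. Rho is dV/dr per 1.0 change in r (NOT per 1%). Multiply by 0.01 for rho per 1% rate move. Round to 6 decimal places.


Answer: Rho = 2.262012

Derivation:
d1 = -0.1004950932; d2 = -0.1853479069
phi(d1) = 0.3969328465; exp(-qT) = 1.0000000000; exp(-rT) = 0.9714164645
N(d2) = 0.4264780823
Rho = K*T*exp(-rT)*N(d2) = 10.9200 * 0.5000 * 0.9714164645 * 0.4264780823 = 2.262012


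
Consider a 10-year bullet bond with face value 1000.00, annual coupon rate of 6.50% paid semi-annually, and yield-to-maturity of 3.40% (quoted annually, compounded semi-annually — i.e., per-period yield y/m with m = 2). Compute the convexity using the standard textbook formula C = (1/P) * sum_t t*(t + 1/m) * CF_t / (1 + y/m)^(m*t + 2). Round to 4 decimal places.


Answer: Convexity = 72.3429

Derivation:
Coupon per period c = face * coupon_rate / m = 32.500000
Periods per year m = 2; per-period yield y/m = 0.017000
Number of cashflows N = 20
Cashflows (t years, CF_t, discount factor 1/(1+y/m)^(m*t), PV):
  t = 0.5000: CF_t = 32.500000, DF = 0.983284, PV = 31.956735
  t = 1.0000: CF_t = 32.500000, DF = 0.966848, PV = 31.422552
  t = 1.5000: CF_t = 32.500000, DF = 0.950686, PV = 30.897298
  t = 2.0000: CF_t = 32.500000, DF = 0.934795, PV = 30.380824
  t = 2.5000: CF_t = 32.500000, DF = 0.919169, PV = 29.872983
  t = 3.0000: CF_t = 32.500000, DF = 0.903804, PV = 29.373632
  t = 3.5000: CF_t = 32.500000, DF = 0.888696, PV = 28.882627
  t = 4.0000: CF_t = 32.500000, DF = 0.873841, PV = 28.399830
  t = 4.5000: CF_t = 32.500000, DF = 0.859234, PV = 27.925103
  t = 5.0000: CF_t = 32.500000, DF = 0.844871, PV = 27.458312
  t = 5.5000: CF_t = 32.500000, DF = 0.830748, PV = 26.999323
  t = 6.0000: CF_t = 32.500000, DF = 0.816862, PV = 26.548007
  t = 6.5000: CF_t = 32.500000, DF = 0.803207, PV = 26.104235
  t = 7.0000: CF_t = 32.500000, DF = 0.789781, PV = 25.667881
  t = 7.5000: CF_t = 32.500000, DF = 0.776579, PV = 25.238821
  t = 8.0000: CF_t = 32.500000, DF = 0.763598, PV = 24.816933
  t = 8.5000: CF_t = 32.500000, DF = 0.750834, PV = 24.402098
  t = 9.0000: CF_t = 32.500000, DF = 0.738283, PV = 23.994196
  t = 9.5000: CF_t = 32.500000, DF = 0.725942, PV = 23.593113
  t = 10.0000: CF_t = 1032.500000, DF = 0.713807, PV = 737.005963
Price P = sum_t PV_t = 1260.940468
Convexity numerator sum_t t*(t + 1/m) * CF_t / (1+y/m)^(m*t + 2):
  t = 0.5000: term = 15.448649
  t = 1.0000: term = 45.571236
  t = 1.5000: term = 89.618950
  t = 2.0000: term = 146.868158
  t = 2.5000: term = 216.619702
  t = 3.0000: term = 298.198213
  t = 3.5000: term = 390.951443
  t = 4.0000: term = 494.249612
  t = 4.5000: term = 607.484774
  t = 5.0000: term = 730.070197
  t = 5.5000: term = 861.439760
  t = 6.0000: term = 1001.047366
  t = 6.5000: term = 1148.366365
  t = 7.0000: term = 1302.889001
  t = 7.5000: term = 1464.125861
  t = 8.0000: term = 1631.605351
  t = 8.5000: term = 1804.873176
  t = 9.0000: term = 1983.491836
  t = 9.5000: term = 2167.040135
  t = 10.0000: term = 74820.119086
Convexity = (1/P) * sum = 91220.078870 / 1260.940468 = 72.342891


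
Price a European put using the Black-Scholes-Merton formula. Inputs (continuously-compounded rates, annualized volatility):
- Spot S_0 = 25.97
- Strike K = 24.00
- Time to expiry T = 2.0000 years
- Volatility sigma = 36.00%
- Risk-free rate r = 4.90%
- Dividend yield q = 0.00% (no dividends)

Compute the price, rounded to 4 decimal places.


Answer: Price = 2.9696

Derivation:
d1 = (ln(S/K) + (r - q + 0.5*sigma^2) * T) / (sigma * sqrt(T)) = 0.60199967
d2 = d1 - sigma * sqrt(T) = 0.09288279
exp(-rT) = 0.90664890; exp(-qT) = 1.00000000
P = K * exp(-rT) * N(-d2) - S_0 * exp(-qT) * N(-d1)
N(-d1) = 0.27358718; N(-d2) = 0.46299834
P = 24.0000 * 0.90664890 * 0.46299834 - 25.9700 * 1.00000000 * 0.27358718 = 2.9696


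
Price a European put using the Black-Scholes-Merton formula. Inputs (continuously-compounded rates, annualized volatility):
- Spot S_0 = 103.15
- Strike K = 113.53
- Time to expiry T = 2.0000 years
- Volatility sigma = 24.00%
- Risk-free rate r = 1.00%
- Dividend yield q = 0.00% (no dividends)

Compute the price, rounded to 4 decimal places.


d1 = (ln(S/K) + (r - q + 0.5*sigma^2) * T) / (sigma * sqrt(T)) = -0.05386645
d2 = d1 - sigma * sqrt(T) = -0.39327771
exp(-rT) = 0.98019867; exp(-qT) = 1.00000000
P = K * exp(-rT) * N(-d2) - S_0 * exp(-qT) * N(-d1)
N(-d1) = 0.52147922; N(-d2) = 0.65294281
P = 113.5300 * 0.98019867 * 0.65294281 - 103.1500 * 1.00000000 * 0.52147922 = 18.8702

Answer: Price = 18.8702


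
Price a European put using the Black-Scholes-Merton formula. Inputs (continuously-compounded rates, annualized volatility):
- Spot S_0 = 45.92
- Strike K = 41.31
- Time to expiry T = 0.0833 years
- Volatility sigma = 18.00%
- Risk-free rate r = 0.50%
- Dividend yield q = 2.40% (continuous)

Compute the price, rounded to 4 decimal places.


d1 = (ln(S/K) + (r - q + 0.5*sigma^2) * T) / (sigma * sqrt(T)) = 2.03196560
d2 = d1 - sigma * sqrt(T) = 1.98001446
exp(-rT) = 0.99958359; exp(-qT) = 0.99800280
P = K * exp(-rT) * N(-d2) - S_0 * exp(-qT) * N(-d1)
N(-d1) = 0.02107857; N(-d2) = 0.02385095
P = 41.3100 * 0.99958359 * 0.02385095 - 45.9200 * 0.99800280 * 0.02107857 = 0.0189

Answer: Price = 0.0189


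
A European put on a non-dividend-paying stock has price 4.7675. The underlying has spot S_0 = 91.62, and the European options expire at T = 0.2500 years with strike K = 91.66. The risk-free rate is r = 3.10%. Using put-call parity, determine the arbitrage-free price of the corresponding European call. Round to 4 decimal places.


Answer: Call price = 5.4351

Derivation:
Put-call parity: C - P = S_0 * exp(-qT) - K * exp(-rT).
S_0 * exp(-qT) = 91.6200 * 1.00000000 = 91.62000000
K * exp(-rT) = 91.6600 * 0.99227995 = 90.95238057
C = P + S*exp(-qT) - K*exp(-rT)
C = 4.7675 + 91.62000000 - 90.95238057 = 5.4351


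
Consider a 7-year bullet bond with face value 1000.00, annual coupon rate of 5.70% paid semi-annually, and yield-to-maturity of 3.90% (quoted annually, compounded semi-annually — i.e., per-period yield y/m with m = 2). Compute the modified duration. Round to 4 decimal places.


Coupon per period c = face * coupon_rate / m = 28.500000
Periods per year m = 2; per-period yield y/m = 0.019500
Number of cashflows N = 14
Cashflows (t years, CF_t, discount factor 1/(1+y/m)^(m*t), PV):
  t = 0.5000: CF_t = 28.500000, DF = 0.980873, PV = 27.954880
  t = 1.0000: CF_t = 28.500000, DF = 0.962112, PV = 27.420186
  t = 1.5000: CF_t = 28.500000, DF = 0.943709, PV = 26.895720
  t = 2.0000: CF_t = 28.500000, DF = 0.925659, PV = 26.381285
  t = 2.5000: CF_t = 28.500000, DF = 0.907954, PV = 25.876689
  t = 3.0000: CF_t = 28.500000, DF = 0.890588, PV = 25.381745
  t = 3.5000: CF_t = 28.500000, DF = 0.873553, PV = 24.896268
  t = 4.0000: CF_t = 28.500000, DF = 0.856845, PV = 24.420076
  t = 4.5000: CF_t = 28.500000, DF = 0.840456, PV = 23.952993
  t = 5.0000: CF_t = 28.500000, DF = 0.824380, PV = 23.494844
  t = 5.5000: CF_t = 28.500000, DF = 0.808613, PV = 23.045457
  t = 6.0000: CF_t = 28.500000, DF = 0.793146, PV = 22.604666
  t = 6.5000: CF_t = 28.500000, DF = 0.777976, PV = 22.172306
  t = 7.0000: CF_t = 1028.500000, DF = 0.763095, PV = 784.843516
Price P = sum_t PV_t = 1109.340631
First compute Macaulay numerator sum_t t * PV_t:
  t * PV_t at t = 0.5000: 13.977440
  t * PV_t at t = 1.0000: 27.420186
  t * PV_t at t = 1.5000: 40.343580
  t * PV_t at t = 2.0000: 52.762569
  t * PV_t at t = 2.5000: 64.691723
  t * PV_t at t = 3.0000: 76.145235
  t * PV_t at t = 3.5000: 87.136938
  t * PV_t at t = 4.0000: 97.680306
  t * PV_t at t = 4.5000: 107.788469
  t * PV_t at t = 5.0000: 117.474218
  t * PV_t at t = 5.5000: 126.750015
  t * PV_t at t = 6.0000: 135.627997
  t * PV_t at t = 6.5000: 144.119991
  t * PV_t at t = 7.0000: 5493.904609
Macaulay duration D = 6585.823275 / 1109.340631 = 5.936701
Modified duration = D / (1 + y/m) = 5.936701 / (1 + 0.019500) = 5.823149

Answer: Modified duration = 5.8231


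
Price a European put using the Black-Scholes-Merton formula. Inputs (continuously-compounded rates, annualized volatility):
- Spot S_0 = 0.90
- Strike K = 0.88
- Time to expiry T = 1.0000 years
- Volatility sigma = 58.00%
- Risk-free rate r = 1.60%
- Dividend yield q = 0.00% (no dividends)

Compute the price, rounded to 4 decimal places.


Answer: Price = 0.1849

Derivation:
d1 = (ln(S/K) + (r - q + 0.5*sigma^2) * T) / (sigma * sqrt(T)) = 0.35633251
d2 = d1 - sigma * sqrt(T) = -0.22366749
exp(-rT) = 0.98412732; exp(-qT) = 1.00000000
P = K * exp(-rT) * N(-d2) - S_0 * exp(-qT) * N(-d1)
N(-d1) = 0.36079578; N(-d2) = 0.58849198
P = 0.8800 * 0.98412732 * 0.58849198 - 0.9000 * 1.00000000 * 0.36079578 = 0.1849


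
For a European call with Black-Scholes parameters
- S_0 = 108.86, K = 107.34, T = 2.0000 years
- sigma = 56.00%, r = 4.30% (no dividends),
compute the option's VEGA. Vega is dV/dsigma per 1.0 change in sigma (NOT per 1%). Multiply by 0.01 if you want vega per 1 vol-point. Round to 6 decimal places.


Answer: Vega = 53.585867

Derivation:
d1 = 0.5223262511; d2 = -0.2696333438
phi(d1) = 0.3480702717; exp(-qT) = 1.0000000000; exp(-rT) = 0.9175942312
Vega = S * exp(-qT) * phi(d1) * sqrt(T) = 108.8600 * 1.0000000000 * 0.3480702717 * 1.4142135624 = 53.585867


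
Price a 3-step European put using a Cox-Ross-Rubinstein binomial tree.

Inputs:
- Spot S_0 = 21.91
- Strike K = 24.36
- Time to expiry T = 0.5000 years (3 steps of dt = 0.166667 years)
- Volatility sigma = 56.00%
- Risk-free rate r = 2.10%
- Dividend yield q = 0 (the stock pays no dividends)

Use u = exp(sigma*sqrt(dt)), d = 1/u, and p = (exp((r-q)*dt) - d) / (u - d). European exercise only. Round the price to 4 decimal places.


Answer: Price = V(0,0) = 4.9823

Derivation:
dt = T/N = 0.166667
u = exp(sigma*sqrt(dt)) = 1.256863; d = 1/u = 0.795632
p = (exp((r-q)*dt) - d) / (u - d) = 0.450695
Discount per step: exp(-r*dt) = 0.996506
Stock lattice S(k, i) with i counting down-moves:
  k=0: S(0,0) = 21.9100
  k=1: S(1,0) = 27.5379; S(1,1) = 17.4323
  k=2: S(2,0) = 34.6113; S(2,1) = 21.9100; S(2,2) = 13.8697
  k=3: S(3,0) = 43.5017; S(3,1) = 27.5379; S(3,2) = 17.4323; S(3,3) = 11.0352
Terminal payoffs V(N, i) = max(K - S_T, 0):
  V(3,0) = 0.000000; V(3,1) = 0.000000; V(3,2) = 6.927712; V(3,3) = 13.324846
Backward induction: V(k, i) = exp(-r*dt) * [p * V(k+1, i) + (1-p) * V(k+1, i+1)].
  V(2,0) = exp(-r*dt) * [p*0.000000 + (1-p)*0.000000] = 0.000000
  V(2,1) = exp(-r*dt) * [p*0.000000 + (1-p)*6.927712] = 3.792134
  V(2,2) = exp(-r*dt) * [p*6.927712 + (1-p)*13.324846] = 10.405210
  V(1,0) = exp(-r*dt) * [p*0.000000 + (1-p)*3.792134] = 2.075762
  V(1,1) = exp(-r*dt) * [p*3.792134 + (1-p)*10.405210] = 7.398792
  V(0,0) = exp(-r*dt) * [p*2.075762 + (1-p)*7.398792] = 4.982263


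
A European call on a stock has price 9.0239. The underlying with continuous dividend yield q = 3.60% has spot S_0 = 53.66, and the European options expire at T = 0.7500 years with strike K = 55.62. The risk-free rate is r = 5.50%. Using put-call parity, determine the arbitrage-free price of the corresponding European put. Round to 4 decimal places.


Put-call parity: C - P = S_0 * exp(-qT) - K * exp(-rT).
S_0 * exp(-qT) = 53.6600 * 0.97336124 = 52.23056422
K * exp(-rT) = 55.6200 * 0.95958920 = 53.37235145
P = C - S*exp(-qT) + K*exp(-rT)
P = 9.0239 - 52.23056422 + 53.37235145 = 10.1657

Answer: Put price = 10.1657


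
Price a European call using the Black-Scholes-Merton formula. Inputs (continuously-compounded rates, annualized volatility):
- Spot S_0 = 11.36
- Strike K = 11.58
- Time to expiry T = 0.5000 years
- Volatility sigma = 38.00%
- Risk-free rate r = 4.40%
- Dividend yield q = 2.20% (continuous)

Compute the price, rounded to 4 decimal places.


d1 = (ln(S/K) + (r - q + 0.5*sigma^2) * T) / (sigma * sqrt(T)) = 0.10390354
d2 = d1 - sigma * sqrt(T) = -0.16479704
exp(-rT) = 0.97824024; exp(-qT) = 0.98906028
C = S_0 * exp(-qT) * N(d1) - K * exp(-rT) * N(d2)
N(d1) = 0.54137705; N(d2) = 0.43455187
C = 11.3600 * 0.98906028 * 0.54137705 - 11.5800 * 0.97824024 * 0.43455187 = 1.1602

Answer: Price = 1.1602


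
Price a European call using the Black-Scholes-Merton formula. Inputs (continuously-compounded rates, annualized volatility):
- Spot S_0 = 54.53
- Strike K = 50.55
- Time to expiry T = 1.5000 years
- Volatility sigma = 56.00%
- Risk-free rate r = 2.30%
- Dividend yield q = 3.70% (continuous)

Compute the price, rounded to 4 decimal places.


Answer: Price = 14.8904

Derivation:
d1 = (ln(S/K) + (r - q + 0.5*sigma^2) * T) / (sigma * sqrt(T)) = 0.42281118
d2 = d1 - sigma * sqrt(T) = -0.26304595
exp(-rT) = 0.96608834; exp(-qT) = 0.94601202
C = S_0 * exp(-qT) * N(d1) - K * exp(-rT) * N(d2)
N(d1) = 0.66378349; N(d2) = 0.39625758
C = 54.5300 * 0.94601202 * 0.66378349 - 50.5500 * 0.96608834 * 0.39625758 = 14.8904


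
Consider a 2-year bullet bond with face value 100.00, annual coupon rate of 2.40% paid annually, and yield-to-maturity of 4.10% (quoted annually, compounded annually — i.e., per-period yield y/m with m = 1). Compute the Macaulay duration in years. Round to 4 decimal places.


Answer: Macaulay duration = 1.9762 years

Derivation:
Coupon per period c = face * coupon_rate / m = 2.400000
Periods per year m = 1; per-period yield y/m = 0.041000
Number of cashflows N = 2
Cashflows (t years, CF_t, discount factor 1/(1+y/m)^(m*t), PV):
  t = 1.0000: CF_t = 2.400000, DF = 0.960615, PV = 2.305476
  t = 2.0000: CF_t = 102.400000, DF = 0.922781, PV = 94.492752
Price P = sum_t PV_t = 96.798228
Macaulay numerator sum_t t * PV_t:
  t * PV_t at t = 1.0000: 2.305476
  t * PV_t at t = 2.0000: 188.985504
Macaulay duration D = (sum_t t * PV_t) / P = 191.290980 / 96.798228 = 1.976183


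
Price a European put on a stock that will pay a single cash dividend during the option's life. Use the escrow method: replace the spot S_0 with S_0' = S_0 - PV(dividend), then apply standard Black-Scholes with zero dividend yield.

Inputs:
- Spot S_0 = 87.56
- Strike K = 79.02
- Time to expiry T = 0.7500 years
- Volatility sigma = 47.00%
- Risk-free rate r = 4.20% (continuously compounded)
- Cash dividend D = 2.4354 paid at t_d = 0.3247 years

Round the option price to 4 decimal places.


PV(D) = D * exp(-r * t_d) = 2.4354 * 0.98645517 = 2.40241292
S_0' = S_0 - PV(D) = 87.5600 - 2.40241292 = 85.15758708
d1 = (ln(S_0'/K) + (r + sigma^2/2)*T) / (sigma*sqrt(T)) = 0.46468103
d2 = d1 - sigma*sqrt(T) = 0.05764909
exp(-rT) = 0.96899096
N(-d1) = 0.32107995; N(-d2) = 0.47701407
P = K * exp(-rT) * N(-d2) - S_0' * N(-d1) = 79.0200 * 0.96899096 * 0.47701407 - 85.15758708 * 0.32107995 = 9.1824

Answer: Price = 9.1824


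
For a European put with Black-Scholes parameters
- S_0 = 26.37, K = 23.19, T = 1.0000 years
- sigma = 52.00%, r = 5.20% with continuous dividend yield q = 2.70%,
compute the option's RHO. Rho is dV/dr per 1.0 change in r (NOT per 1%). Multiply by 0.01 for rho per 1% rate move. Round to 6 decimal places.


d1 = 0.5552035560; d2 = 0.0352035560
phi(d1) = 0.3419591384; exp(-qT) = 0.9733612415; exp(-rT) = 0.9493288668
N(-d2) = 0.4859587134
Rho = -K*T*exp(-rT)*N(-d2) = -23.1900 * 1.0000 * 0.9493288668 * 0.4859587134 = -10.698350

Answer: Rho = -10.698350


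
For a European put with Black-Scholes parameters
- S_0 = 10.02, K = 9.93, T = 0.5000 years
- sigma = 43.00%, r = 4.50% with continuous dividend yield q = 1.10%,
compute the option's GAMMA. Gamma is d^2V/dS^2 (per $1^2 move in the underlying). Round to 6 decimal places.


Answer: Gamma = 0.126602

Derivation:
d1 = 0.2376129318; d2 = -0.0664429841
phi(d1) = 0.3878376379; exp(-qT) = 0.9945150973; exp(-rT) = 0.9777512372
Gamma = exp(-qT) * phi(d1) / (S * sigma * sqrt(T)) = 0.9945150973 * 0.3878376379 / (10.0200 * 0.4300 * 0.7071067812) = 0.126602


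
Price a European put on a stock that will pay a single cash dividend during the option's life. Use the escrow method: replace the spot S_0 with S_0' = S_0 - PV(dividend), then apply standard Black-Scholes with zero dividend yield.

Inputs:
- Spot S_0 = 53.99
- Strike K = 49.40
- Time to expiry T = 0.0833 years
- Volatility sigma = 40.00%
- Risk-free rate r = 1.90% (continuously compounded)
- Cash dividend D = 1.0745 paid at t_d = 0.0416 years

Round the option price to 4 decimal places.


PV(D) = D * exp(-r * t_d) = 1.0745 * 0.99920991 = 1.07365105
S_0' = S_0 - PV(D) = 53.9900 - 1.07365105 = 52.91634895
d1 = (ln(S_0'/K) + (r + sigma^2/2)*T) / (sigma*sqrt(T)) = 0.66704764
d2 = d1 - sigma*sqrt(T) = 0.55160068
exp(-rT) = 0.99841855
N(-d1) = 0.25237085; N(-d2) = 0.29061098
P = K * exp(-rT) * N(-d2) - S_0' * N(-d1) = 49.4000 * 0.99841855 * 0.29061098 - 52.91634895 * 0.25237085 = 0.9789

Answer: Price = 0.9789


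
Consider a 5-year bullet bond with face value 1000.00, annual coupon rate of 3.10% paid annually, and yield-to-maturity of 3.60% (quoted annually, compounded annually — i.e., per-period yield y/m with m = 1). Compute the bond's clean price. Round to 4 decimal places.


Answer: Price = 977.4885

Derivation:
Coupon per period c = face * coupon_rate / m = 31.000000
Periods per year m = 1; per-period yield y/m = 0.036000
Number of cashflows N = 5
Cashflows (t years, CF_t, discount factor 1/(1+y/m)^(m*t), PV):
  t = 1.0000: CF_t = 31.000000, DF = 0.965251, PV = 29.922780
  t = 2.0000: CF_t = 31.000000, DF = 0.931709, PV = 28.882992
  t = 3.0000: CF_t = 31.000000, DF = 0.899333, PV = 27.879336
  t = 4.0000: CF_t = 31.000000, DF = 0.868082, PV = 26.910556
  t = 5.0000: CF_t = 1031.000000, DF = 0.837917, PV = 863.892867
Price P = sum_t PV_t = 977.488532


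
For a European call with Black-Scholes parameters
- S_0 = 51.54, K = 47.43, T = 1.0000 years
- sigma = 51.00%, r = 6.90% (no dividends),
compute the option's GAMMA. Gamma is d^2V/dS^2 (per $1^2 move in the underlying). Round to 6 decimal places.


d1 = 0.5532416967; d2 = 0.0432416967
phi(d1) = 0.3423311551; exp(-qT) = 1.0000000000; exp(-rT) = 0.9333266801
Gamma = exp(-qT) * phi(d1) / (S * sigma * sqrt(T)) = 1.0000000000 * 0.3423311551 / (51.5400 * 0.5100 * 1.0000000000) = 0.013024

Answer: Gamma = 0.013024


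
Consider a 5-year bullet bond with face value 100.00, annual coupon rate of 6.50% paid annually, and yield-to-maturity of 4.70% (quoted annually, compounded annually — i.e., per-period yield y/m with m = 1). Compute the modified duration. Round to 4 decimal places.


Coupon per period c = face * coupon_rate / m = 6.500000
Periods per year m = 1; per-period yield y/m = 0.047000
Number of cashflows N = 5
Cashflows (t years, CF_t, discount factor 1/(1+y/m)^(m*t), PV):
  t = 1.0000: CF_t = 6.500000, DF = 0.955110, PV = 6.208214
  t = 2.0000: CF_t = 6.500000, DF = 0.912235, PV = 5.929526
  t = 3.0000: CF_t = 6.500000, DF = 0.871284, PV = 5.663349
  t = 4.0000: CF_t = 6.500000, DF = 0.832172, PV = 5.409120
  t = 5.0000: CF_t = 106.500000, DF = 0.794816, PV = 84.647902
Price P = sum_t PV_t = 107.858111
First compute Macaulay numerator sum_t t * PV_t:
  t * PV_t at t = 1.0000: 6.208214
  t * PV_t at t = 2.0000: 11.859052
  t * PV_t at t = 3.0000: 16.990046
  t * PV_t at t = 4.0000: 21.636481
  t * PV_t at t = 5.0000: 423.239511
Macaulay duration D = 479.933304 / 107.858111 = 4.449673
Modified duration = D / (1 + y/m) = 4.449673 / (1 + 0.047000) = 4.249926

Answer: Modified duration = 4.2499


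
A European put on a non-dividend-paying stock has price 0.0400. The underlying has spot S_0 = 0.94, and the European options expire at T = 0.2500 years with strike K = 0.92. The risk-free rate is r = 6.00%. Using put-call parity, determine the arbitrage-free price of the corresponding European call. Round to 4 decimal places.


Answer: Call price = 0.0737

Derivation:
Put-call parity: C - P = S_0 * exp(-qT) - K * exp(-rT).
S_0 * exp(-qT) = 0.9400 * 1.00000000 = 0.94000000
K * exp(-rT) = 0.9200 * 0.98511194 = 0.90630298
C = P + S*exp(-qT) - K*exp(-rT)
C = 0.0400 + 0.94000000 - 0.90630298 = 0.0737


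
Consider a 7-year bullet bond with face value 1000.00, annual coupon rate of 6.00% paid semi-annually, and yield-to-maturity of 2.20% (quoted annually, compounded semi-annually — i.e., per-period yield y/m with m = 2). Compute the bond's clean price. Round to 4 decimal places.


Answer: Price = 1245.2846

Derivation:
Coupon per period c = face * coupon_rate / m = 30.000000
Periods per year m = 2; per-period yield y/m = 0.011000
Number of cashflows N = 14
Cashflows (t years, CF_t, discount factor 1/(1+y/m)^(m*t), PV):
  t = 0.5000: CF_t = 30.000000, DF = 0.989120, PV = 29.673591
  t = 1.0000: CF_t = 30.000000, DF = 0.978358, PV = 29.350732
  t = 1.5000: CF_t = 30.000000, DF = 0.967713, PV = 29.031387
  t = 2.0000: CF_t = 30.000000, DF = 0.957184, PV = 28.715517
  t = 2.5000: CF_t = 30.000000, DF = 0.946769, PV = 28.403083
  t = 3.0000: CF_t = 30.000000, DF = 0.936468, PV = 28.094048
  t = 3.5000: CF_t = 30.000000, DF = 0.926279, PV = 27.788376
  t = 4.0000: CF_t = 30.000000, DF = 0.916201, PV = 27.486030
  t = 4.5000: CF_t = 30.000000, DF = 0.906232, PV = 27.186973
  t = 5.0000: CF_t = 30.000000, DF = 0.896372, PV = 26.891170
  t = 5.5000: CF_t = 30.000000, DF = 0.886620, PV = 26.598586
  t = 6.0000: CF_t = 30.000000, DF = 0.876973, PV = 26.309185
  t = 6.5000: CF_t = 30.000000, DF = 0.867431, PV = 26.022932
  t = 7.0000: CF_t = 1030.000000, DF = 0.857993, PV = 883.732947
Price P = sum_t PV_t = 1245.284555


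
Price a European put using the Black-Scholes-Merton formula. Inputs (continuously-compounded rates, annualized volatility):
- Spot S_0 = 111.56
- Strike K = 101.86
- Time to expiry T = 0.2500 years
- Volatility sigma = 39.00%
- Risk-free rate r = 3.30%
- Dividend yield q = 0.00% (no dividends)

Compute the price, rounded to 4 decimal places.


Answer: Price = 4.0290

Derivation:
d1 = (ln(S/K) + (r - q + 0.5*sigma^2) * T) / (sigma * sqrt(T)) = 0.60628585
d2 = d1 - sigma * sqrt(T) = 0.41128585
exp(-rT) = 0.99178394; exp(-qT) = 1.00000000
P = K * exp(-rT) * N(-d2) - S_0 * exp(-qT) * N(-d1)
N(-d1) = 0.27216248; N(-d2) = 0.34043147
P = 101.8600 * 0.99178394 * 0.34043147 - 111.5600 * 1.00000000 * 0.27216248 = 4.0290


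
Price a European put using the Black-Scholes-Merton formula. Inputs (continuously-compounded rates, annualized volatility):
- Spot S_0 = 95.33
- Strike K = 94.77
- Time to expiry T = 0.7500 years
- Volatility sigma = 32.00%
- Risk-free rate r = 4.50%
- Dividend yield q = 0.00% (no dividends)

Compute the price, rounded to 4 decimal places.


d1 = (ln(S/K) + (r - q + 0.5*sigma^2) * T) / (sigma * sqrt(T)) = 0.28160856
d2 = d1 - sigma * sqrt(T) = 0.00448043
exp(-rT) = 0.96681318; exp(-qT) = 1.00000000
P = K * exp(-rT) * N(-d2) - S_0 * exp(-qT) * N(-d1)
N(-d1) = 0.38912184; N(-d2) = 0.49821257
P = 94.7700 * 0.96681318 * 0.49821257 - 95.3300 * 1.00000000 * 0.38912184 = 8.5537

Answer: Price = 8.5537


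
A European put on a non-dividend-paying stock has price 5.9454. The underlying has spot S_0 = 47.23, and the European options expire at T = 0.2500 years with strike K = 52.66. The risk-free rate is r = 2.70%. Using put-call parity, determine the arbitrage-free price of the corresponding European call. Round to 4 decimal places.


Answer: Call price = 0.8697

Derivation:
Put-call parity: C - P = S_0 * exp(-qT) - K * exp(-rT).
S_0 * exp(-qT) = 47.2300 * 1.00000000 = 47.23000000
K * exp(-rT) = 52.6600 * 0.99327273 = 52.30574197
C = P + S*exp(-qT) - K*exp(-rT)
C = 5.9454 + 47.23000000 - 52.30574197 = 0.8697


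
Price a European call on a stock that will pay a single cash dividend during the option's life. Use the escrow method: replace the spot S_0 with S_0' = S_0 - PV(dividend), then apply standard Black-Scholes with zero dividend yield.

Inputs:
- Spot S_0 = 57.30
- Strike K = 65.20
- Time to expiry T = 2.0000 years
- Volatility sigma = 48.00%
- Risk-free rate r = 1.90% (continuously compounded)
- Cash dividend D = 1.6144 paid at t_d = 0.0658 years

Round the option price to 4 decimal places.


Answer: Price = 12.4308

Derivation:
PV(D) = D * exp(-r * t_d) = 1.6144 * 0.99875058 = 1.61238294
S_0' = S_0 - PV(D) = 57.3000 - 1.61238294 = 55.68761706
d1 = (ln(S_0'/K) + (r + sigma^2/2)*T) / (sigma*sqrt(T)) = 0.16307405
d2 = d1 - sigma*sqrt(T) = -0.51574846
exp(-rT) = 0.96271294
N(d1) = 0.56476994; N(d2) = 0.30301505
C = S_0' * N(d1) - K * exp(-rT) * N(d2) = 55.68761706 * 0.56476994 - 65.2000 * 0.96271294 * 0.30301505 = 12.4308


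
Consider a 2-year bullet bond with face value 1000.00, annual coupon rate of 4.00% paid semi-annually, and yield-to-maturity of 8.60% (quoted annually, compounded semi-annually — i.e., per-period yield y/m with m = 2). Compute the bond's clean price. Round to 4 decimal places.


Answer: Price = 917.0993

Derivation:
Coupon per period c = face * coupon_rate / m = 20.000000
Periods per year m = 2; per-period yield y/m = 0.043000
Number of cashflows N = 4
Cashflows (t years, CF_t, discount factor 1/(1+y/m)^(m*t), PV):
  t = 0.5000: CF_t = 20.000000, DF = 0.958773, PV = 19.175455
  t = 1.0000: CF_t = 20.000000, DF = 0.919245, PV = 18.384905
  t = 1.5000: CF_t = 20.000000, DF = 0.881347, PV = 17.626946
  t = 2.0000: CF_t = 1020.000000, DF = 0.845012, PV = 861.912021
Price P = sum_t PV_t = 917.099327


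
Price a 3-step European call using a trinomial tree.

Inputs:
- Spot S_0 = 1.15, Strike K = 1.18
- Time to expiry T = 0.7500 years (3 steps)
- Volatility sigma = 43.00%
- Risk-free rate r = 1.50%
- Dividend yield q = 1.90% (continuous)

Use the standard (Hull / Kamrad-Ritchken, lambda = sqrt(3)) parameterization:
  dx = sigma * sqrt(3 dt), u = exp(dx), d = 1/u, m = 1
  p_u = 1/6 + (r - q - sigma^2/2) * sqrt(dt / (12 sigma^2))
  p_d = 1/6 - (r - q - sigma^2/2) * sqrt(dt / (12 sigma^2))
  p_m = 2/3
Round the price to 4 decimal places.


Answer: Price = V(0,0) = 0.1416

Derivation:
dt = T/N = 0.250000; dx = sigma*sqrt(3*dt) = 0.372391
u = exp(dx) = 1.451200; d = 1/u = 0.689085
p_u = 0.134291, p_m = 0.666667, p_d = 0.199042
Discount per step: exp(-r*dt) = 0.996257
Stock lattice S(k, j) with j the centered position index:
  k=0: S(0,+0) = 1.1500
  k=1: S(1,-1) = 0.7924; S(1,+0) = 1.1500; S(1,+1) = 1.6689
  k=2: S(2,-2) = 0.5461; S(2,-1) = 0.7924; S(2,+0) = 1.1500; S(2,+1) = 1.6689; S(2,+2) = 2.4219
  k=3: S(3,-3) = 0.3763; S(3,-2) = 0.5461; S(3,-1) = 0.7924; S(3,+0) = 1.1500; S(3,+1) = 1.6689; S(3,+2) = 2.4219; S(3,+3) = 3.5146
Terminal payoffs V(N, j) = max(S_T - K, 0):
  V(3,-3) = 0.000000; V(3,-2) = 0.000000; V(3,-1) = 0.000000; V(3,+0) = 0.000000; V(3,+1) = 0.488880; V(3,+2) = 1.241879; V(3,+3) = 2.334632
Backward induction: V(k, j) = exp(-r*dt) * [p_u * V(k+1, j+1) + p_m * V(k+1, j) + p_d * V(k+1, j-1)]
  V(2,-2) = exp(-r*dt) * [p_u*0.000000 + p_m*0.000000 + p_d*0.000000] = 0.000000
  V(2,-1) = exp(-r*dt) * [p_u*0.000000 + p_m*0.000000 + p_d*0.000000] = 0.000000
  V(2,+0) = exp(-r*dt) * [p_u*0.488880 + p_m*0.000000 + p_d*0.000000] = 0.065407
  V(2,+1) = exp(-r*dt) * [p_u*1.241879 + p_m*0.488880 + p_d*0.000000] = 0.490850
  V(2,+2) = exp(-r*dt) * [p_u*2.334632 + p_m*1.241879 + p_d*0.488880] = 1.234112
  V(1,-1) = exp(-r*dt) * [p_u*0.065407 + p_m*0.000000 + p_d*0.000000] = 0.008751
  V(1,+0) = exp(-r*dt) * [p_u*0.490850 + p_m*0.065407 + p_d*0.000000] = 0.109111
  V(1,+1) = exp(-r*dt) * [p_u*1.234112 + p_m*0.490850 + p_d*0.065407] = 0.504089
  V(0,+0) = exp(-r*dt) * [p_u*0.504089 + p_m*0.109111 + p_d*0.008751] = 0.141645


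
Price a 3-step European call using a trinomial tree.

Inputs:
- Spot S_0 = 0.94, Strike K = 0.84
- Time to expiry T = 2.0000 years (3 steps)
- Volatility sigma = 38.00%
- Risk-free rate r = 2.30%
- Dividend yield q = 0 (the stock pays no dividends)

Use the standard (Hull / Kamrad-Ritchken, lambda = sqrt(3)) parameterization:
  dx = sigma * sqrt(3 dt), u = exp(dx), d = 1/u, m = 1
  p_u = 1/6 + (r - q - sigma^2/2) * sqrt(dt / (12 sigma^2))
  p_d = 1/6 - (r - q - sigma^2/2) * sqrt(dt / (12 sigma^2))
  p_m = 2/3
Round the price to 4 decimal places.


dt = T/N = 0.666667; dx = sigma*sqrt(3*dt) = 0.537401
u = exp(dx) = 1.711553; d = 1/u = 0.584265
p_u = 0.136149, p_m = 0.666667, p_d = 0.197184
Discount per step: exp(-r*dt) = 0.984784
Stock lattice S(k, j) with j the centered position index:
  k=0: S(0,+0) = 0.9400
  k=1: S(1,-1) = 0.5492; S(1,+0) = 0.9400; S(1,+1) = 1.6089
  k=2: S(2,-2) = 0.3209; S(2,-1) = 0.5492; S(2,+0) = 0.9400; S(2,+1) = 1.6089; S(2,+2) = 2.7536
  k=3: S(3,-3) = 0.1875; S(3,-2) = 0.3209; S(3,-1) = 0.5492; S(3,+0) = 0.9400; S(3,+1) = 1.6089; S(3,+2) = 2.7536; S(3,+3) = 4.7130
Terminal payoffs V(N, j) = max(S_T - K, 0):
  V(3,-3) = 0.000000; V(3,-2) = 0.000000; V(3,-1) = 0.000000; V(3,+0) = 0.100000; V(3,+1) = 0.768860; V(3,+2) = 1.913649; V(3,+3) = 3.873016
Backward induction: V(k, j) = exp(-r*dt) * [p_u * V(k+1, j+1) + p_m * V(k+1, j) + p_d * V(k+1, j-1)]
  V(2,-2) = exp(-r*dt) * [p_u*0.000000 + p_m*0.000000 + p_d*0.000000] = 0.000000
  V(2,-1) = exp(-r*dt) * [p_u*0.100000 + p_m*0.000000 + p_d*0.000000] = 0.013408
  V(2,+0) = exp(-r*dt) * [p_u*0.768860 + p_m*0.100000 + p_d*0.000000] = 0.168739
  V(2,+1) = exp(-r*dt) * [p_u*1.913649 + p_m*0.768860 + p_d*0.100000] = 0.780770
  V(2,+2) = exp(-r*dt) * [p_u*3.873016 + p_m*1.913649 + p_d*0.768860] = 1.924938
  V(1,-1) = exp(-r*dt) * [p_u*0.168739 + p_m*0.013408 + p_d*0.000000] = 0.031427
  V(1,+0) = exp(-r*dt) * [p_u*0.780770 + p_m*0.168739 + p_d*0.013408] = 0.218068
  V(1,+1) = exp(-r*dt) * [p_u*1.924938 + p_m*0.780770 + p_d*0.168739] = 0.803451
  V(0,+0) = exp(-r*dt) * [p_u*0.803451 + p_m*0.218068 + p_d*0.031427] = 0.256994

Answer: Price = V(0,0) = 0.2570
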